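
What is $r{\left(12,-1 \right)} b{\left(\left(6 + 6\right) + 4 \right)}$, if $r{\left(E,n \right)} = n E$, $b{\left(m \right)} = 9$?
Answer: $-108$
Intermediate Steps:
$r{\left(E,n \right)} = E n$
$r{\left(12,-1 \right)} b{\left(\left(6 + 6\right) + 4 \right)} = 12 \left(-1\right) 9 = \left(-12\right) 9 = -108$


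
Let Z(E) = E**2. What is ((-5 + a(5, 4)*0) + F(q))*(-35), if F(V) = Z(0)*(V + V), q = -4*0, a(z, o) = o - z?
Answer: 175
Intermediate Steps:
q = 0
F(V) = 0 (F(V) = 0**2*(V + V) = 0*(2*V) = 0)
((-5 + a(5, 4)*0) + F(q))*(-35) = ((-5 + (4 - 1*5)*0) + 0)*(-35) = ((-5 + (4 - 5)*0) + 0)*(-35) = ((-5 - 1*0) + 0)*(-35) = ((-5 + 0) + 0)*(-35) = (-5 + 0)*(-35) = -5*(-35) = 175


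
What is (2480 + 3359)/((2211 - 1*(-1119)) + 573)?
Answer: 5839/3903 ≈ 1.4960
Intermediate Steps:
(2480 + 3359)/((2211 - 1*(-1119)) + 573) = 5839/((2211 + 1119) + 573) = 5839/(3330 + 573) = 5839/3903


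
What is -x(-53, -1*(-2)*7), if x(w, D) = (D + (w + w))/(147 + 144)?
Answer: 92/291 ≈ 0.31615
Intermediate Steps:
x(w, D) = D/291 + 2*w/291 (x(w, D) = (D + 2*w)/291 = (D + 2*w)*(1/291) = D/291 + 2*w/291)
-x(-53, -1*(-2)*7) = -((-1*(-2)*7)/291 + (2/291)*(-53)) = -((2*7)/291 - 106/291) = -((1/291)*14 - 106/291) = -(14/291 - 106/291) = -1*(-92/291) = 92/291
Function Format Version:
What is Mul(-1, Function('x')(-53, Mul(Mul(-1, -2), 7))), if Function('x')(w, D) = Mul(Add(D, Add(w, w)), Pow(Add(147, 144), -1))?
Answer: Rational(92, 291) ≈ 0.31615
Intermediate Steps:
Function('x')(w, D) = Add(Mul(Rational(1, 291), D), Mul(Rational(2, 291), w)) (Function('x')(w, D) = Mul(Add(D, Mul(2, w)), Pow(291, -1)) = Mul(Add(D, Mul(2, w)), Rational(1, 291)) = Add(Mul(Rational(1, 291), D), Mul(Rational(2, 291), w)))
Mul(-1, Function('x')(-53, Mul(Mul(-1, -2), 7))) = Mul(-1, Add(Mul(Rational(1, 291), Mul(Mul(-1, -2), 7)), Mul(Rational(2, 291), -53))) = Mul(-1, Add(Mul(Rational(1, 291), Mul(2, 7)), Rational(-106, 291))) = Mul(-1, Add(Mul(Rational(1, 291), 14), Rational(-106, 291))) = Mul(-1, Add(Rational(14, 291), Rational(-106, 291))) = Mul(-1, Rational(-92, 291)) = Rational(92, 291)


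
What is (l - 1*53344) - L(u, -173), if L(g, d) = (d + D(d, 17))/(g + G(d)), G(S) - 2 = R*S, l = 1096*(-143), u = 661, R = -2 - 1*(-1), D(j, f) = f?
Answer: -43905009/209 ≈ -2.1007e+5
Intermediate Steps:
R = -1 (R = -2 + 1 = -1)
l = -156728
G(S) = 2 - S
L(g, d) = (17 + d)/(2 + g - d) (L(g, d) = (d + 17)/(g + (2 - d)) = (17 + d)/(2 + g - d))
(l - 1*53344) - L(u, -173) = (-156728 - 1*53344) - (17 - 173)/(2 + 661 - 1*(-173)) = (-156728 - 53344) - (-156)/(2 + 661 + 173) = -210072 - (-156)/836 = -210072 - 1*(-39/209) = -210072 + 39/209 = -43905009/209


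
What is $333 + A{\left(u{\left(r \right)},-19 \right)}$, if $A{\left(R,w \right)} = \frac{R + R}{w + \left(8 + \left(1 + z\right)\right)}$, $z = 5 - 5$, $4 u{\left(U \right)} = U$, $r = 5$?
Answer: $\frac{1331}{4} \approx 332.75$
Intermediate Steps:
$u{\left(U \right)} = \frac{U}{4}$
$z = 0$
$A{\left(R,w \right)} = \frac{2 R}{9 + w}$ ($A{\left(R,w \right)} = \frac{R + R}{w + \left(8 + \left(1 + 0\right)\right)} = \frac{2 R}{w + \left(8 + 1\right)} = \frac{2 R}{w + 9} = \frac{2 R}{9 + w}$)
$333 + A{\left(u{\left(r \right)},-19 \right)} = 333 + \frac{2 \cdot \frac{1}{4} \cdot 5}{9 - 19} = 333 + 2 \cdot \frac{5}{4} \frac{1}{-10} = 333 + 2 \cdot \frac{5}{4} \left(- \frac{1}{10}\right) = 333 - \frac{1}{4} = \frac{1331}{4}$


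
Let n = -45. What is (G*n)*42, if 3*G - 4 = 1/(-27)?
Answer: -7490/3 ≈ -2496.7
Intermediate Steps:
G = 107/81 (G = 4/3 + (⅓)/(-27) = 4/3 + (⅓)*(-1/27) = 4/3 - 1/81 = 107/81 ≈ 1.3210)
(G*n)*42 = ((107/81)*(-45))*42 = -535/9*42 = -7490/3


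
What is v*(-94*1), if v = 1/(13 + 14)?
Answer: -94/27 ≈ -3.4815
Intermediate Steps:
v = 1/27 ≈ 0.037037
v*(-94*1) = (-94*1)/27 = (1/27)*(-94) = -94/27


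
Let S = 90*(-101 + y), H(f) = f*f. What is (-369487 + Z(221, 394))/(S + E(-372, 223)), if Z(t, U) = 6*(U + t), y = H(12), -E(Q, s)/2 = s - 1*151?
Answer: -365797/3726 ≈ -98.174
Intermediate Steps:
E(Q, s) = 302 - 2*s (E(Q, s) = -2*(s - 1*151) = -2*(s - 151) = -2*(-151 + s) = 302 - 2*s)
H(f) = f**2
y = 144 (y = 12**2 = 144)
Z(t, U) = 6*U + 6*t
S = 3870 (S = 90*(-101 + 144) = 90*43 = 3870)
(-369487 + Z(221, 394))/(S + E(-372, 223)) = (-369487 + (6*394 + 6*221))/(3870 + (302 - 2*223)) = (-369487 + (2364 + 1326))/(3870 + (302 - 446)) = (-369487 + 3690)/(3870 - 144) = -365797/3726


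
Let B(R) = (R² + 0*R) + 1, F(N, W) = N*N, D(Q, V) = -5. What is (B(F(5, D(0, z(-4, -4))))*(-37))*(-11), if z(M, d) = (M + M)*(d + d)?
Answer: 254782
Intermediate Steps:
z(M, d) = 4*M*d (z(M, d) = (2*M)*(2*d) = 4*M*d)
F(N, W) = N²
B(R) = 1 + R² (B(R) = (R² + 0) + 1 = R² + 1 = 1 + R²)
(B(F(5, D(0, z(-4, -4))))*(-37))*(-11) = ((1 + (5²)²)*(-37))*(-11) = ((1 + 25²)*(-37))*(-11) = ((1 + 625)*(-37))*(-11) = (626*(-37))*(-11) = -23162*(-11) = 254782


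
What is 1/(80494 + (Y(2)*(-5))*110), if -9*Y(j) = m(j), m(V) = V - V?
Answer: 1/80494 ≈ 1.2423e-5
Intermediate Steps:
m(V) = 0
Y(j) = 0 (Y(j) = -⅑*0 = 0)
1/(80494 + (Y(2)*(-5))*110) = 1/(80494 + (0*(-5))*110) = 1/(80494 + 0*110) = 1/(80494 + 0) = 1/80494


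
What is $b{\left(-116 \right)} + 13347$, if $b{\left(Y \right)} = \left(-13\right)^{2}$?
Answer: $13516$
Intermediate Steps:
$b{\left(Y \right)} = 169$
$b{\left(-116 \right)} + 13347 = 169 + 13347 = 13516$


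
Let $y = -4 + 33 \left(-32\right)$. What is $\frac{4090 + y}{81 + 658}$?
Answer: $\frac{3030}{739} \approx 4.1001$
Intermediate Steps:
$y = -1060$ ($y = -4 - 1056 = -1060$)
$\frac{4090 + y}{81 + 658} = \frac{4090 - 1060}{81 + 658} = \frac{3030}{739}$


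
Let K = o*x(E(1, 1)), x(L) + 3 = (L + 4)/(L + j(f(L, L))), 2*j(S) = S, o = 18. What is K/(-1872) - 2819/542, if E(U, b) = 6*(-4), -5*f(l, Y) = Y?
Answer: -985675/190242 ≈ -5.1812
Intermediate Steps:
f(l, Y) = -Y/5
j(S) = S/2
E(U, b) = -24
x(L) = -3 + 10*(4 + L)/(9*L) (x(L) = -3 + (L + 4)/(L + (-L/5)/2) = -3 + (4 + L)/(L - L/10) = -3 + (4 + L)/((9*L/10)) = -3 + (4 + L)*(10/(9*L)) = -3 + 10*(4 + L)/(9*L))
K = -112/3 (K = 18*((1/9)*(40 - 17*(-24))/(-24)) = 18*((1/9)*(-1/24)*(40 + 408)) = 18*((1/9)*(-1/24)*448) = 18*(-56/27) = -112/3 ≈ -37.333)
K/(-1872) - 2819/542 = -112/3/(-1872) - 2819/542 = -112/3*(-1/1872) - 2819*1/542 = 7/351 - 2819/542 = -985675/190242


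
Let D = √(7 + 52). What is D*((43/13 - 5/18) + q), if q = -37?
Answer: -7949*√59/234 ≈ -260.93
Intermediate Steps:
D = √59 ≈ 7.6811
D*((43/13 - 5/18) + q) = √59*((43/13 - 5/18) - 37) = √59*(709/234 - 37) = √59*(-7949/234) = -7949*√59/234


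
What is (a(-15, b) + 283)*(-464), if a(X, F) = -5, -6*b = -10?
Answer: -128992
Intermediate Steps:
b = 5/3 (b = -⅙*(-10) = 5/3 ≈ 1.6667)
(a(-15, b) + 283)*(-464) = (-5 + 283)*(-464) = 278*(-464) = -128992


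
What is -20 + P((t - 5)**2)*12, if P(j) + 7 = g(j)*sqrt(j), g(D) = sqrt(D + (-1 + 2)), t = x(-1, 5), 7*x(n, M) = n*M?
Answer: -104 + 480*sqrt(1649)/49 ≈ 293.79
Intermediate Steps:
x(n, M) = M*n/7 (x(n, M) = (n*M)/7 = (M*n)/7 = M*n/7)
t = -5/7 (t = (1/7)*5*(-1) = -5/7 ≈ -0.71429)
g(D) = sqrt(1 + D) (g(D) = sqrt(D + 1) = sqrt(1 + D))
P(j) = -7 + sqrt(j)*sqrt(1 + j) (P(j) = -7 + sqrt(1 + j)*sqrt(j) = -7 + sqrt(j)*sqrt(1 + j))
-20 + P((t - 5)**2)*12 = -20 + (-7 + sqrt((-5/7 - 5)**2)*sqrt(1 + (-5/7 - 5)**2))*12 = -20 + (-7 + sqrt((-40/7)**2)*sqrt(1 + (-40/7)**2))*12 = -20 + (-7 + sqrt(1600/49)*sqrt(1 + 1600/49))*12 = -20 + (-7 + 40*sqrt(1649/49)/7)*12 = -20 + (-7 + 40*(sqrt(1649)/7)/7)*12 = -20 + (-7 + 40*sqrt(1649)/49)*12 = -20 + (-84 + 480*sqrt(1649)/49) = -104 + 480*sqrt(1649)/49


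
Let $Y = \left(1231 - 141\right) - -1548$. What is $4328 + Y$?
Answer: $6966$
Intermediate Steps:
$Y = 2638$ ($Y = 1090 + 1548 = 2638$)
$4328 + Y = 4328 + 2638 = 6966$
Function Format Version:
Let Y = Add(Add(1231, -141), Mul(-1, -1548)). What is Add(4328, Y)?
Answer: 6966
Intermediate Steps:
Y = 2638 (Y = Add(1090, 1548) = 2638)
Add(4328, Y) = Add(4328, 2638) = 6966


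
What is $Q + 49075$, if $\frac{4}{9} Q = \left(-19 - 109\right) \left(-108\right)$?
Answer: $80179$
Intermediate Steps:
$Q = 31104$ ($Q = \frac{9 \left(-19 - 109\right) \left(-108\right)}{4} = \frac{9 \left(\left(-128\right) \left(-108\right)\right)}{4} = \frac{9}{4} \cdot 13824 = 31104$)
$Q + 49075 = 31104 + 49075 = 80179$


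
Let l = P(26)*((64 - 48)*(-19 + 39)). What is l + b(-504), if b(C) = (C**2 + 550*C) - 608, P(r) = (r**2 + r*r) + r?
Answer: 417168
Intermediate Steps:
P(r) = r + 2*r**2 (P(r) = (r**2 + r**2) + r = 2*r**2 + r = r + 2*r**2)
l = 440960 (l = (26*(1 + 2*26))*((64 - 48)*(-19 + 39)) = (26*(1 + 52))*(16*20) = (26*53)*320 = 1378*320 = 440960)
b(C) = -608 + C**2 + 550*C
l + b(-504) = 440960 + (-608 + (-504)**2 + 550*(-504)) = 440960 + (-608 + 254016 - 277200) = 440960 - 23792 = 417168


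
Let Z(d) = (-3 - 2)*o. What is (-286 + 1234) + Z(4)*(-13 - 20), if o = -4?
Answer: 288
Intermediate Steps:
Z(d) = 20 (Z(d) = (-3 - 2)*(-4) = -5*(-4) = 20)
(-286 + 1234) + Z(4)*(-13 - 20) = (-286 + 1234) + 20*(-13 - 20) = 948 + 20*(-33) = 948 - 660 = 288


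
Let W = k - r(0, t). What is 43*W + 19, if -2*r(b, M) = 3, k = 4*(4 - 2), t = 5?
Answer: 855/2 ≈ 427.50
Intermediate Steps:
k = 8 (k = 4*2 = 8)
r(b, M) = -3/2 (r(b, M) = -½*3 = -3/2)
W = 19/2 (W = 8 - 1*(-3/2) = 8 + 3/2 = 19/2 ≈ 9.5000)
43*W + 19 = 43*(19/2) + 19 = 817/2 + 19 = 855/2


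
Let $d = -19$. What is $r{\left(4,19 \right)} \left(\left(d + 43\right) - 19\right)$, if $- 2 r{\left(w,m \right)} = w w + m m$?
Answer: $- \frac{1885}{2} \approx -942.5$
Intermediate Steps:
$r{\left(w,m \right)} = - \frac{m^{2}}{2} - \frac{w^{2}}{2}$ ($r{\left(w,m \right)} = - \frac{w w + m m}{2} = - \frac{w^{2} + m^{2}}{2} = - \frac{m^{2} + w^{2}}{2} = - \frac{m^{2}}{2} - \frac{w^{2}}{2}$)
$r{\left(4,19 \right)} \left(\left(d + 43\right) - 19\right) = \left(- \frac{19^{2}}{2} - \frac{4^{2}}{2}\right) \left(\left(-19 + 43\right) - 19\right) = \left(\left(- \frac{1}{2}\right) 361 - 8\right) \left(24 - 19\right) = \left(- \frac{361}{2} - 8\right) 5 = \left(- \frac{377}{2}\right) 5 = - \frac{1885}{2}$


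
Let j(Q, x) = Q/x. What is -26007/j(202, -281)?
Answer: 7307967/202 ≈ 36178.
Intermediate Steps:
-26007/j(202, -281) = -26007/(202/(-281)) = -26007/(202*(-1/281)) = -26007/(-202/281) = -26007*(-281/202) = 7307967/202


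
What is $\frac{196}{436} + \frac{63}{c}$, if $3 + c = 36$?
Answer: $\frac{2828}{1199} \approx 2.3586$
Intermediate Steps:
$c = 33$ ($c = -3 + 36 = 33$)
$\frac{196}{436} + \frac{63}{c} = \frac{196}{436} + \frac{63}{33} = 196 \cdot \frac{1}{436} + 63 \cdot \frac{1}{33} = \frac{49}{109} + \frac{21}{11} = \frac{2828}{1199}$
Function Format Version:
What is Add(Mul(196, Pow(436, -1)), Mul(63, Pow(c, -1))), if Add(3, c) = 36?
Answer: Rational(2828, 1199) ≈ 2.3586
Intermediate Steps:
c = 33 (c = Add(-3, 36) = 33)
Add(Mul(196, Pow(436, -1)), Mul(63, Pow(c, -1))) = Add(Mul(196, Pow(436, -1)), Mul(63, Pow(33, -1))) = Add(Mul(196, Rational(1, 436)), Mul(63, Rational(1, 33))) = Add(Rational(49, 109), Rational(21, 11)) = Rational(2828, 1199)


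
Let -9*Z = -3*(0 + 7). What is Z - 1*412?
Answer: -1229/3 ≈ -409.67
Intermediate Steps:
Z = 7/3 (Z = -(-1)*(0 + 7)/3 = -(-1)*7/3 = -⅑*(-21) = 7/3 ≈ 2.3333)
Z - 1*412 = 7/3 - 1*412 = 7/3 - 412 = -1229/3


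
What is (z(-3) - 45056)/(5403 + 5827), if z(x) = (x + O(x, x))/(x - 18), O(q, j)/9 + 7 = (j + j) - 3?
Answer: -45049/11230 ≈ -4.0115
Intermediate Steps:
O(q, j) = -90 + 18*j (O(q, j) = -63 + 9*((j + j) - 3) = -63 + 9*(2*j - 3) = -63 + 9*(-3 + 2*j) = -63 + (-27 + 18*j) = -90 + 18*j)
z(x) = (-90 + 19*x)/(-18 + x) (z(x) = (x + (-90 + 18*x))/(x - 18) = (-90 + 19*x)/(-18 + x))
(z(-3) - 45056)/(5403 + 5827) = ((-90 + 19*(-3))/(-18 - 3) - 45056)/(5403 + 5827) = ((-90 - 57)/(-21) - 45056)/11230 = (-1/21*(-147) - 45056)*(1/11230) = (7 - 45056)*(1/11230) = -45049*1/11230 = -45049/11230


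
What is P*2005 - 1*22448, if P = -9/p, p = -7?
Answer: -139091/7 ≈ -19870.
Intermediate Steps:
P = 9/7 (P = -9/(-7) = -9*(-⅐) = 9/7 ≈ 1.2857)
P*2005 - 1*22448 = (9/7)*2005 - 1*22448 = 18045/7 - 22448 = -139091/7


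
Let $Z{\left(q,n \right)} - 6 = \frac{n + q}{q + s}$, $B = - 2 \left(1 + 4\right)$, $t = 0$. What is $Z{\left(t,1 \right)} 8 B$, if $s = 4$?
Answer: $-500$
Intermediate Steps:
$B = -10$ ($B = \left(-2\right) 5 = -10$)
$Z{\left(q,n \right)} = 6 + \frac{n + q}{4 + q}$ ($Z{\left(q,n \right)} = 6 + \frac{n + q}{q + 4} = 6 + \frac{n + q}{4 + q}$)
$Z{\left(t,1 \right)} 8 B = \frac{24 + 1 + 7 \cdot 0}{4 + 0} \cdot 8 \left(-10\right) = \frac{24 + 1 + 0}{4} \cdot 8 \left(-10\right) = \frac{1}{4} \cdot 25 \cdot 8 \left(-10\right) = \frac{25}{4} \cdot 8 \left(-10\right) = 50 \left(-10\right) = -500$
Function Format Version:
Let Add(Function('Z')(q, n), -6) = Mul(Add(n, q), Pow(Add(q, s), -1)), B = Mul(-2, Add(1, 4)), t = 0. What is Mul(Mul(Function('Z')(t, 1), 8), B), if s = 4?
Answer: -500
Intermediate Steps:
B = -10 (B = Mul(-2, 5) = -10)
Function('Z')(q, n) = Add(6, Mul(Pow(Add(4, q), -1), Add(n, q))) (Function('Z')(q, n) = Add(6, Mul(Add(n, q), Pow(Add(q, 4), -1))) = Add(6, Mul(Add(n, q), Pow(Add(4, q), -1))) = Add(6, Mul(Pow(Add(4, q), -1), Add(n, q))))
Mul(Mul(Function('Z')(t, 1), 8), B) = Mul(Mul(Mul(Pow(Add(4, 0), -1), Add(24, 1, Mul(7, 0))), 8), -10) = Mul(Mul(Mul(Pow(4, -1), Add(24, 1, 0)), 8), -10) = Mul(Mul(Mul(Rational(1, 4), 25), 8), -10) = Mul(Mul(Rational(25, 4), 8), -10) = Mul(50, -10) = -500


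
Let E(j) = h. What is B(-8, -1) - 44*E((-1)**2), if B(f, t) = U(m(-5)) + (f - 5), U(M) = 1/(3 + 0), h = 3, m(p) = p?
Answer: -434/3 ≈ -144.67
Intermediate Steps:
E(j) = 3
U(M) = 1/3
B(f, t) = -14/3 + f (B(f, t) = 1/3 + (f - 5) = 1/3 + (-5 + f) = -14/3 + f)
B(-8, -1) - 44*E((-1)**2) = (-14/3 - 8) - 44*3 = -38/3 - 132 = -434/3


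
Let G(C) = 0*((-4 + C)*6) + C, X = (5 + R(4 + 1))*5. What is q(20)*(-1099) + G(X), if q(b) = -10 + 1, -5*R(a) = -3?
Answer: 9919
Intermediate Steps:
R(a) = 3/5 (R(a) = -1/5*(-3) = 3/5)
q(b) = -9
X = 28 (X = (5 + 3/5)*5 = (28/5)*5 = 28)
G(C) = C (G(C) = 0*(-24 + 6*C) + C = 0 + C = C)
q(20)*(-1099) + G(X) = -9*(-1099) + 28 = 9891 + 28 = 9919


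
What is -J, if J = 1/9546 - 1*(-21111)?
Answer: -201525607/9546 ≈ -21111.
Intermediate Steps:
J = 201525607/9546 (J = 1/9546 + 21111 = 201525607/9546 ≈ 21111.)
-J = -1*201525607/9546 = -201525607/9546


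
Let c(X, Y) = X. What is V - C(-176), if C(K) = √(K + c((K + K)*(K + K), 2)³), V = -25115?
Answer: -25115 - 4*√118887446216693 ≈ -4.3639e+7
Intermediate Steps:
C(K) = √(K + 64*K⁶) (C(K) = √(K + ((K + K)*(K + K))³) = √(K + ((2*K)*(2*K))³) = √(K + (4*K²)³) = √(K + 64*K⁶))
V - C(-176) = -25115 - √(-176 + 64*(-176)⁶) = -25115 - √(-176 + 64*29721861554176) = -25115 - √(-176 + 1902199139467264) = -25115 - √1902199139467088 = -25115 - 4*√118887446216693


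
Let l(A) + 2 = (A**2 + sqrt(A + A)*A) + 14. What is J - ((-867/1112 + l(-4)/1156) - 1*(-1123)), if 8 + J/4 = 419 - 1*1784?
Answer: -2125606541/321368 + 2*I*sqrt(2)/289 ≈ -6614.2 + 0.0097869*I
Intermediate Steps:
l(A) = 12 + A**2 + sqrt(2)*A**(3/2) (l(A) = -2 + ((A**2 + sqrt(A + A)*A) + 14) = -2 + ((A**2 + sqrt(2*A)*A) + 14) = -2 + ((A**2 + (sqrt(2)*sqrt(A))*A) + 14) = -2 + ((A**2 + sqrt(2)*A**(3/2)) + 14) = -2 + (14 + A**2 + sqrt(2)*A**(3/2)) = 12 + A**2 + sqrt(2)*A**(3/2))
J = -5492 (J = -32 + 4*(419 - 1*1784) = -32 + 4*(419 - 1784) = -32 + 4*(-1365) = -32 - 5460 = -5492)
J - ((-867/1112 + l(-4)/1156) - 1*(-1123)) = -5492 - ((-867/1112 + (12 + (-4)**2 + sqrt(2)*(-4)**(3/2))/1156) - 1*(-1123)) = -5492 - ((-867*1/1112 + (12 + 16 + sqrt(2)*(-8*I))*(1/1156)) + 1123) = -5492 - ((-867/1112 + (12 + 16 - 8*I*sqrt(2))*(1/1156)) + 1123) = -5492 - ((-867/1112 + (28 - 8*I*sqrt(2))*(1/1156)) + 1123) = -5492 - ((-867/1112 + (7/289 - 2*I*sqrt(2)/289)) + 1123) = -5492 - ((-242779/321368 - 2*I*sqrt(2)/289) + 1123) = -5492 - (360653485/321368 - 2*I*sqrt(2)/289) = -5492 + (-360653485/321368 + 2*I*sqrt(2)/289) = -2125606541/321368 + 2*I*sqrt(2)/289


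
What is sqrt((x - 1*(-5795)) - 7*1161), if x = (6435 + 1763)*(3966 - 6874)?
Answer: 6*I*sqrt(662281) ≈ 4882.8*I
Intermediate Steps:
x = -23839784 (x = 8198*(-2908) = -23839784)
sqrt((x - 1*(-5795)) - 7*1161) = sqrt((-23839784 - 1*(-5795)) - 7*1161) = sqrt((-23839784 + 5795) - 8127) = sqrt(-23833989 - 8127) = sqrt(-23842116) = 6*I*sqrt(662281)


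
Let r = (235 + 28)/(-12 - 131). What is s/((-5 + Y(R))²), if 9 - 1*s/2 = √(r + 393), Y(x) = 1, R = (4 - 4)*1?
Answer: 9/8 - √124982/143 ≈ -1.3472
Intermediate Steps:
R = 0 (R = 0*1 = 0)
r = -263/143 (r = 263/(-143) = 263*(-1/143) = -263/143 ≈ -1.8392)
s = 18 - 16*√124982/143 (s = 18 - 2*√(-263/143 + 393) = 18 - 16*√124982/143 ≈ -21.556)
s/((-5 + Y(R))²) = (18 - 16*√124982/143)/((-5 + 1)²) = (18 - 16*√124982/143)/((-4)²) = (18 - 16*√124982/143)/16 = (18 - 16*√124982/143)*(1/16) = 9/8 - √124982/143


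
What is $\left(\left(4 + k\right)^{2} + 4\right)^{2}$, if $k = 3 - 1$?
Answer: $1600$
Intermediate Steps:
$k = 2$
$\left(\left(4 + k\right)^{2} + 4\right)^{2} = \left(\left(4 + 2\right)^{2} + 4\right)^{2} = \left(6^{2} + 4\right)^{2} = \left(36 + 4\right)^{2} = 40^{2} = 1600$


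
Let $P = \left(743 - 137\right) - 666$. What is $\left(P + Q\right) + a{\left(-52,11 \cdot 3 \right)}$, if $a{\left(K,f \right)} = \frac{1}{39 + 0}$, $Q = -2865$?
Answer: $- \frac{114074}{39} \approx -2925.0$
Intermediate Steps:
$a{\left(K,f \right)} = \frac{1}{39}$
$P = -60$ ($P = 606 - 666 = -60$)
$\left(P + Q\right) + a{\left(-52,11 \cdot 3 \right)} = \left(-60 - 2865\right) + \frac{1}{39} = -2925 + \frac{1}{39} = - \frac{114074}{39}$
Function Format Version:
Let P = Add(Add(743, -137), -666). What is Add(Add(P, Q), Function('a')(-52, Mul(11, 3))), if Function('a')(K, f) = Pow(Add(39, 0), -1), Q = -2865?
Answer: Rational(-114074, 39) ≈ -2925.0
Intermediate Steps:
Function('a')(K, f) = Rational(1, 39) (Function('a')(K, f) = Pow(39, -1) = Rational(1, 39))
P = -60 (P = Add(606, -666) = -60)
Add(Add(P, Q), Function('a')(-52, Mul(11, 3))) = Add(Add(-60, -2865), Rational(1, 39)) = Add(-2925, Rational(1, 39)) = Rational(-114074, 39)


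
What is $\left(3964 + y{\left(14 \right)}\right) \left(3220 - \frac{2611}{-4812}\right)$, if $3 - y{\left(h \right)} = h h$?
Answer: $\frac{19480044507}{1604} \approx 1.2145 \cdot 10^{7}$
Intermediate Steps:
$y{\left(h \right)} = 3 - h^{2}$ ($y{\left(h \right)} = 3 - h h = 3 - h^{2}$)
$\left(3964 + y{\left(14 \right)}\right) \left(3220 - \frac{2611}{-4812}\right) = \left(3964 + \left(3 - 14^{2}\right)\right) \left(3220 - \frac{2611}{-4812}\right) = \left(3964 + \left(3 - 196\right)\right) \left(3220 - - \frac{2611}{4812}\right) = \left(3964 + \left(3 - 196\right)\right) \left(3220 + \frac{2611}{4812}\right) = \left(3964 - 193\right) \frac{15497251}{4812} = 3771 \cdot \frac{15497251}{4812} = \frac{19480044507}{1604}$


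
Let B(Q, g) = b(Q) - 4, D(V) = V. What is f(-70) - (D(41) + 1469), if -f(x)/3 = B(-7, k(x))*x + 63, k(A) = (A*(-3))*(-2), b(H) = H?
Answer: -4009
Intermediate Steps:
k(A) = 6*A (k(A) = -3*A*(-2) = 6*A)
B(Q, g) = -4 + Q (B(Q, g) = Q - 4 = -4 + Q)
f(x) = -189 + 33*x (f(x) = -3*((-4 - 7)*x + 63) = -3*(-11*x + 63) = -3*(63 - 11*x) = -189 + 33*x)
f(-70) - (D(41) + 1469) = (-189 + 33*(-70)) - (41 + 1469) = (-189 - 2310) - 1*1510 = -2499 - 1510 = -4009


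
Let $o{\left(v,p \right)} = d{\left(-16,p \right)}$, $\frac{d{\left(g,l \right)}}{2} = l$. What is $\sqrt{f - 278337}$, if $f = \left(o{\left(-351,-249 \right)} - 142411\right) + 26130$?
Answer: $2 i \sqrt{98779} \approx 628.58 i$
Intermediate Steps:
$d{\left(g,l \right)} = 2 l$
$o{\left(v,p \right)} = 2 p$
$f = -116779$ ($f = \left(2 \left(-249\right) - 142411\right) + 26130 = \left(-498 - 142411\right) + 26130 = -142909 + 26130 = -116779$)
$\sqrt{f - 278337} = \sqrt{-116779 - 278337} = \sqrt{-395116} = 2 i \sqrt{98779}$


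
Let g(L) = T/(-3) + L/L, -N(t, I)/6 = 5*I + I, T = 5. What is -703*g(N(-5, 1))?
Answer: 1406/3 ≈ 468.67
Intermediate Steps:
N(t, I) = -36*I (N(t, I) = -6*(5*I + I) = -36*I)
g(L) = -2/3 (g(L) = 5/(-3) + L/L = 5*(-1/3) + 1 = -5/3 + 1 = -2/3)
-703*g(N(-5, 1)) = -703*(-2/3) = 1406/3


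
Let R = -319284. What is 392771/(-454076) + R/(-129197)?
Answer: 94234366697/58665256972 ≈ 1.6063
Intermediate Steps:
392771/(-454076) + R/(-129197) = 392771/(-454076) - 319284/(-129197) = 392771*(-1/454076) - 319284*(-1/129197) = -392771/454076 + 319284/129197 = 94234366697/58665256972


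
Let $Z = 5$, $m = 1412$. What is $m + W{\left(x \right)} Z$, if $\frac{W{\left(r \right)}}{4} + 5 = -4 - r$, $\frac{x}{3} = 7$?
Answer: $812$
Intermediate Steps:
$x = 21$ ($x = 3 \cdot 7 = 21$)
$W{\left(r \right)} = -36 - 4 r$ ($W{\left(r \right)} = -20 + 4 \left(-4 - r\right) = -20 - \left(16 + 4 r\right) = -36 - 4 r$)
$m + W{\left(x \right)} Z = 1412 + \left(-36 - 84\right) 5 = 1412 - 600 = 812$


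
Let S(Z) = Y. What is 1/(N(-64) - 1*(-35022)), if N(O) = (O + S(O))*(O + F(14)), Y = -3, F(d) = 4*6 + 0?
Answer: 1/37702 ≈ 2.6524e-5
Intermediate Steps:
F(d) = 24 (F(d) = 24 + 0 = 24)
S(Z) = -3
N(O) = (-3 + O)*(24 + O) (N(O) = (O - 3)*(O + 24) = (-3 + O)*(24 + O))
1/(N(-64) - 1*(-35022)) = 1/((-72 + (-64)**2 + 21*(-64)) - 1*(-35022)) = 1/((-72 + 4096 - 1344) + 35022) = 1/(2680 + 35022) = 1/37702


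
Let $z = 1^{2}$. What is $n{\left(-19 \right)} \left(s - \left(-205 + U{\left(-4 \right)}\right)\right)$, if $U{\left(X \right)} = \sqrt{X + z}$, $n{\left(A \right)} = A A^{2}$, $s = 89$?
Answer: $-2016546 + 6859 i \sqrt{3} \approx -2.0165 \cdot 10^{6} + 11880.0 i$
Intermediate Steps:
$z = 1$
$n{\left(A \right)} = A^{3}$
$U{\left(X \right)} = \sqrt{1 + X}$ ($U{\left(X \right)} = \sqrt{X + 1} = \sqrt{1 + X}$)
$n{\left(-19 \right)} \left(s - \left(-205 + U{\left(-4 \right)}\right)\right) = \left(-19\right)^{3} \left(89 + \left(205 - \sqrt{1 - 4}\right)\right) = - 6859 \left(89 + \left(205 - \sqrt{-3}\right)\right) = - 6859 \left(89 + \left(205 - i \sqrt{3}\right)\right) = - 6859 \left(294 - i \sqrt{3}\right) = -2016546 + 6859 i \sqrt{3}$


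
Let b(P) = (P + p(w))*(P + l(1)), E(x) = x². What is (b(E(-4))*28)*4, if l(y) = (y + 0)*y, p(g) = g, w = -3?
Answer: 24752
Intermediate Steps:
l(y) = y² (l(y) = y*y = y²)
b(P) = (1 + P)*(-3 + P) (b(P) = (P - 3)*(P + 1²) = (-3 + P)*(P + 1) = (-3 + P)*(1 + P) = (1 + P)*(-3 + P))
(b(E(-4))*28)*4 = ((-3 + ((-4)²)² - 2*(-4)²)*28)*4 = ((-3 + 16² - 2*16)*28)*4 = ((-3 + 256 - 32)*28)*4 = (221*28)*4 = 6188*4 = 24752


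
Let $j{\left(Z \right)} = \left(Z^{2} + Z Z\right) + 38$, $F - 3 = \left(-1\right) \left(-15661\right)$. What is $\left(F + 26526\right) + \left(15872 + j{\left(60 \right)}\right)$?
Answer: $65300$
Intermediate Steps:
$F = 15664$ ($F = 3 - -15661 = 3 + 15661 = 15664$)
$j{\left(Z \right)} = 38 + 2 Z^{2}$ ($j{\left(Z \right)} = \left(Z^{2} + Z^{2}\right) + 38 = 2 Z^{2} + 38 = 38 + 2 Z^{2}$)
$\left(F + 26526\right) + \left(15872 + j{\left(60 \right)}\right) = \left(15664 + 26526\right) + \left(15872 + \left(38 + 2 \cdot 60^{2}\right)\right) = 42190 + \left(15872 + \left(38 + 2 \cdot 3600\right)\right) = 42190 + \left(15872 + \left(38 + 7200\right)\right) = 42190 + \left(15872 + 7238\right) = 42190 + 23110 = 65300$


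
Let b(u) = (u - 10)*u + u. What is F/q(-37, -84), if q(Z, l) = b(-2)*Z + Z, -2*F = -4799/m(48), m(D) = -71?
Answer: 4799/120842 ≈ 0.039713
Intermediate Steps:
F = -4799/142 (F = -(-4799)/(2*(-71)) = -(-4799)*(-1)/(2*71) = -½*4799/71 = -4799/142 ≈ -33.796)
b(u) = u + u*(-10 + u) (b(u) = (-10 + u)*u + u = u*(-10 + u) + u = u + u*(-10 + u))
q(Z, l) = 23*Z (q(Z, l) = (-2*(-9 - 2))*Z + Z = (-2*(-11))*Z + Z = 22*Z + Z = 23*Z)
F/q(-37, -84) = -4799/(142*(23*(-37))) = -4799/142/(-851) = -4799/142*(-1/851) = 4799/120842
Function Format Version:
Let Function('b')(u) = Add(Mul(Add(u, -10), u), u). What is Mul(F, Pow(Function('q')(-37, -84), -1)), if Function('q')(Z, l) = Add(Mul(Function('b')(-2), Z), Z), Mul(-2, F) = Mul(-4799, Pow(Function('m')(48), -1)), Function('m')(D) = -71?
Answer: Rational(4799, 120842) ≈ 0.039713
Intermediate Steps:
F = Rational(-4799, 142) (F = Mul(Rational(-1, 2), Mul(-4799, Pow(-71, -1))) = Mul(Rational(-1, 2), Mul(-4799, Rational(-1, 71))) = Mul(Rational(-1, 2), Rational(4799, 71)) = Rational(-4799, 142) ≈ -33.796)
Function('b')(u) = Add(u, Mul(u, Add(-10, u))) (Function('b')(u) = Add(Mul(Add(-10, u), u), u) = Add(Mul(u, Add(-10, u)), u) = Add(u, Mul(u, Add(-10, u))))
Function('q')(Z, l) = Mul(23, Z) (Function('q')(Z, l) = Add(Mul(Mul(-2, Add(-9, -2)), Z), Z) = Add(Mul(Mul(-2, -11), Z), Z) = Add(Mul(22, Z), Z) = Mul(23, Z))
Mul(F, Pow(Function('q')(-37, -84), -1)) = Mul(Rational(-4799, 142), Pow(Mul(23, -37), -1)) = Mul(Rational(-4799, 142), Pow(-851, -1)) = Mul(Rational(-4799, 142), Rational(-1, 851)) = Rational(4799, 120842)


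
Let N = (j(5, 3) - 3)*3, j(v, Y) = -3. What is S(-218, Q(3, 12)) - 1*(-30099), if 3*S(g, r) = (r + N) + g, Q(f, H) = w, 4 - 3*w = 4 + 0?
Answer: 90061/3 ≈ 30020.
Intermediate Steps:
N = -18 (N = (-3 - 3)*3 = -6*3 = -18)
w = 0 (w = 4/3 - (4 + 0)/3 = 4/3 - ⅓*4 = 4/3 - 4/3 = 0)
Q(f, H) = 0
S(g, r) = -6 + g/3 + r/3 (S(g, r) = ((r - 18) + g)/3 = ((-18 + r) + g)/3 = (-18 + g + r)/3 = -6 + g/3 + r/3)
S(-218, Q(3, 12)) - 1*(-30099) = (-6 + (⅓)*(-218) + (⅓)*0) - 1*(-30099) = (-6 - 218/3 + 0) + 30099 = -236/3 + 30099 = 90061/3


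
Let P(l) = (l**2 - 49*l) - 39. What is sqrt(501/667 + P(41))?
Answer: 8*I*sqrt(2545939)/667 ≈ 19.138*I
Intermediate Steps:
P(l) = -39 + l**2 - 49*l
sqrt(501/667 + P(41)) = sqrt(501/667 + (-39 + 41**2 - 49*41)) = sqrt(501*(1/667) + (-39 + 1681 - 2009)) = sqrt(501/667 - 367) = sqrt(-244288/667) = 8*I*sqrt(2545939)/667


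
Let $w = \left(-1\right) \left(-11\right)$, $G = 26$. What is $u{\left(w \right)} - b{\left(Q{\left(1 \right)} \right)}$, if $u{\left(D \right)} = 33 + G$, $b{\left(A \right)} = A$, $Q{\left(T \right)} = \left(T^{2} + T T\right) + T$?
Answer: $56$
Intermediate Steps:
$w = 11$
$Q{\left(T \right)} = T + 2 T^{2}$ ($Q{\left(T \right)} = \left(T^{2} + T^{2}\right) + T = 2 T^{2} + T = T + 2 T^{2}$)
$u{\left(D \right)} = 59$ ($u{\left(D \right)} = 33 + 26 = 59$)
$u{\left(w \right)} - b{\left(Q{\left(1 \right)} \right)} = 59 - 1 \left(1 + 2 \cdot 1\right) = 59 - 1 \left(1 + 2\right) = 59 - 1 \cdot 3 = 59 - 3 = 56$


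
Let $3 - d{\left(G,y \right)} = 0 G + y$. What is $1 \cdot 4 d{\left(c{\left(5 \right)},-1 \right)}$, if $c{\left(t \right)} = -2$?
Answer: $16$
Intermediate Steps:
$d{\left(G,y \right)} = 3 - y$ ($d{\left(G,y \right)} = 3 - \left(0 G + y\right) = 3 - \left(0 + y\right) = 3 - y$)
$1 \cdot 4 d{\left(c{\left(5 \right)},-1 \right)} = 1 \cdot 4 \left(3 - -1\right) = 4 \left(3 + 1\right) = 4 \cdot 4 = 16$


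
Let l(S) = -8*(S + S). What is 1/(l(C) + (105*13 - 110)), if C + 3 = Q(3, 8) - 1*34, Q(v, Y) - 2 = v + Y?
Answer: 1/1639 ≈ 0.00061013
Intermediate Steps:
Q(v, Y) = 2 + Y + v (Q(v, Y) = 2 + (v + Y) = 2 + (Y + v) = 2 + Y + v)
C = -24 (C = -3 + ((2 + 8 + 3) - 1*34) = -3 + (13 - 34) = -3 - 21 = -24)
l(S) = -16*S
1/(l(C) + (105*13 - 110)) = 1/(-16*(-24) + (105*13 - 110)) = 1/(384 + (1365 - 110)) = 1/(384 + 1255) = 1/1639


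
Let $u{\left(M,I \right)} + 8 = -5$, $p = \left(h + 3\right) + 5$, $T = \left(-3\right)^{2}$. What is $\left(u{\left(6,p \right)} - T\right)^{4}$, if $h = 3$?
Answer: $234256$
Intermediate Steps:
$T = 9$
$p = 11$ ($p = \left(3 + 3\right) + 5 = 6 + 5 = 11$)
$u{\left(M,I \right)} = -13$ ($u{\left(M,I \right)} = -8 - 5 = -13$)
$\left(u{\left(6,p \right)} - T\right)^{4} = \left(-13 - 9\right)^{4} = \left(-22\right)^{4} = 234256$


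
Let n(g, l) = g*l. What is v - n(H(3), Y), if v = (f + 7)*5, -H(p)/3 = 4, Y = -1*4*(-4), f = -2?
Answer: 217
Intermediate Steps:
Y = 16 (Y = -4*(-4) = 16)
H(p) = -12 (H(p) = -3*4 = -12)
v = 25 (v = (-2 + 7)*5 = 5*5 = 25)
v - n(H(3), Y) = 25 - (-12)*16 = 25 - 1*(-192) = 25 + 192 = 217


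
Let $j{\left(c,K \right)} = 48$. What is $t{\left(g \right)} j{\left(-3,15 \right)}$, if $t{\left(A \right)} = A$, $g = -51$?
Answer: $-2448$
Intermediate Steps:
$t{\left(g \right)} j{\left(-3,15 \right)} = \left(-51\right) 48 = -2448$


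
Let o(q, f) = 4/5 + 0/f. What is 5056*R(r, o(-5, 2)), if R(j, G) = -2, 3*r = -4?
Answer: -10112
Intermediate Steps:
r = -4/3 (r = (⅓)*(-4) = -4/3 ≈ -1.3333)
o(q, f) = ⅘ (o(q, f) = 4*(⅕) + 0 = ⅘ + 0 = ⅘)
5056*R(r, o(-5, 2)) = 5056*(-2) = -10112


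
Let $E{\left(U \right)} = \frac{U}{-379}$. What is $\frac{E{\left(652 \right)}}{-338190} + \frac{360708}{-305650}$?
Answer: $- \frac{2311659575764}{1958819307825} \approx -1.1801$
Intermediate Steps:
$E{\left(U \right)} = - \frac{U}{379}$ ($E{\left(U \right)} = U \left(- \frac{1}{379}\right) = - \frac{U}{379}$)
$\frac{E{\left(652 \right)}}{-338190} + \frac{360708}{-305650} = \frac{\left(- \frac{1}{379}\right) 652}{-338190} + \frac{360708}{-305650} = \left(- \frac{652}{379}\right) \left(- \frac{1}{338190}\right) + 360708 \left(- \frac{1}{305650}\right) = \frac{326}{64087005} - \frac{180354}{152825} = - \frac{2311659575764}{1958819307825}$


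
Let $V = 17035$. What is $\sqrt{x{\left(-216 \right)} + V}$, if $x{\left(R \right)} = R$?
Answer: $11 \sqrt{139} \approx 129.69$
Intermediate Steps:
$\sqrt{x{\left(-216 \right)} + V} = \sqrt{-216 + 17035} = \sqrt{16819} = 11 \sqrt{139}$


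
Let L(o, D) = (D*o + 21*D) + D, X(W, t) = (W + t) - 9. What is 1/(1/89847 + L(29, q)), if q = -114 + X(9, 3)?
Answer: -89847/508623866 ≈ -0.00017665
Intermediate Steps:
X(W, t) = -9 + W + t
q = -111 (q = -114 + (-9 + 9 + 3) = -114 + 3 = -111)
L(o, D) = 22*D + D*o (L(o, D) = (21*D + D*o) + D = 22*D + D*o)
1/(1/89847 + L(29, q)) = 1/(1/89847 - 111*(22 + 29)) = 1/(1/89847 - 111*51) = 1/(1/89847 - 5661) = 1/(-508623866/89847) = -89847/508623866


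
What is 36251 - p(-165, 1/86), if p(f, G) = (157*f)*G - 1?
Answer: 3143577/86 ≈ 36553.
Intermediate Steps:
p(f, G) = -1 + 157*G*f (p(f, G) = 157*G*f - 1 = -1 + 157*G*f)
36251 - p(-165, 1/86) = 36251 - (-1 + 157*(-165)/86) = 36251 - (-1 + 157*(1/86)*(-165)) = 36251 - (-1 - 25905/86) = 36251 - 1*(-25991/86) = 36251 + 25991/86 = 3143577/86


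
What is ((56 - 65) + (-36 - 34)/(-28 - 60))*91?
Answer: -32851/44 ≈ -746.61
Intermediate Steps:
((56 - 65) + (-36 - 34)/(-28 - 60))*91 = (-9 - 70/(-88))*91 = (-9 - 70*(-1/88))*91 = (-9 + 35/44)*91 = -361/44*91 = -32851/44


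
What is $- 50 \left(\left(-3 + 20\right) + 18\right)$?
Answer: $-1750$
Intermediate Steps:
$- 50 \left(\left(-3 + 20\right) + 18\right) = - 50 \left(17 + 18\right) = \left(-50\right) 35 = -1750$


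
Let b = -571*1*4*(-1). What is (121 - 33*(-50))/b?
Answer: 1771/2284 ≈ 0.77539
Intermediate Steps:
b = 2284 (b = -2284*(-1) = -571*(-4) = 2284)
(121 - 33*(-50))/b = (121 - 33*(-50))/2284 = (121 + 1650)*(1/2284) = 1771*(1/2284) = 1771/2284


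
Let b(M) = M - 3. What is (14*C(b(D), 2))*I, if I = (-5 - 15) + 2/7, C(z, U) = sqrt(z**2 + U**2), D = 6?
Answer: -276*sqrt(13) ≈ -995.13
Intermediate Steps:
b(M) = -3 + M
C(z, U) = sqrt(U**2 + z**2)
I = -138/7 (I = -20 + 2*(1/7) = -20 + 2/7 = -138/7 ≈ -19.714)
(14*C(b(D), 2))*I = (14*sqrt(2**2 + (-3 + 6)**2))*(-138/7) = (14*sqrt(4 + 3**2))*(-138/7) = (14*sqrt(4 + 9))*(-138/7) = (14*sqrt(13))*(-138/7) = -276*sqrt(13)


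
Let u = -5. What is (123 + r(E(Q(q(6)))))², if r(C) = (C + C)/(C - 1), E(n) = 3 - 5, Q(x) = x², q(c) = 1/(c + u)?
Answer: 139129/9 ≈ 15459.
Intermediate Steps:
q(c) = 1/(-5 + c) (q(c) = 1/(c - 5) = 1/(-5 + c))
E(n) = -2
r(C) = 2*C/(-1 + C) (r(C) = (2*C)/(-1 + C) = 2*C/(-1 + C))
(123 + r(E(Q(q(6)))))² = (123 + 2*(-2)/(-1 - 2))² = (123 + 2*(-2)/(-3))² = (123 + 2*(-2)*(-⅓))² = (123 + 4/3)² = (373/3)² = 139129/9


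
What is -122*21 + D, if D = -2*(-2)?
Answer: -2558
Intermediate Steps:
D = 4 (D = -1*(-4) = 4)
-122*21 + D = -122*21 + 4 = -2562 + 4 = -2558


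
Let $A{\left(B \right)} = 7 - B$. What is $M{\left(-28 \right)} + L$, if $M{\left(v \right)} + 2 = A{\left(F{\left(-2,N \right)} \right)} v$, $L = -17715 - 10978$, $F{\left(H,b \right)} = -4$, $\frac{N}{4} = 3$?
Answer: $-29003$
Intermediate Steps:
$N = 12$ ($N = 4 \cdot 3 = 12$)
$L = -28693$ ($L = -17715 - 10978 = -28693$)
$M{\left(v \right)} = -2 + 11 v$ ($M{\left(v \right)} = -2 + \left(7 - -4\right) v = -2 + \left(7 + 4\right) v = -2 + 11 v$)
$M{\left(-28 \right)} + L = \left(-2 + 11 \left(-28\right)\right) - 28693 = \left(-2 - 308\right) - 28693 = -310 - 28693 = -29003$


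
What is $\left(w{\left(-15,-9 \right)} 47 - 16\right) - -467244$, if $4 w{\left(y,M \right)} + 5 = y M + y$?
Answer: $\frac{1874317}{4} \approx 4.6858 \cdot 10^{5}$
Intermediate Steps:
$w{\left(y,M \right)} = - \frac{5}{4} + \frac{y}{4} + \frac{M y}{4}$ ($w{\left(y,M \right)} = - \frac{5}{4} + \frac{y M + y}{4} = - \frac{5}{4} + \frac{M y + y}{4} = - \frac{5}{4} + \frac{y + M y}{4} = - \frac{5}{4} + \left(\frac{y}{4} + \frac{M y}{4}\right) = - \frac{5}{4} + \frac{y}{4} + \frac{M y}{4}$)
$\left(w{\left(-15,-9 \right)} 47 - 16\right) - -467244 = \left(\left(- \frac{5}{4} + \frac{1}{4} \left(-15\right) + \frac{1}{4} \left(-9\right) \left(-15\right)\right) 47 - 16\right) - -467244 = \left(\left(- \frac{5}{4} - \frac{15}{4} + \frac{135}{4}\right) 47 - 16\right) + 467244 = \left(\frac{115}{4} \cdot 47 - 16\right) + 467244 = \left(\frac{5405}{4} - 16\right) + 467244 = \frac{5341}{4} + 467244 = \frac{1874317}{4}$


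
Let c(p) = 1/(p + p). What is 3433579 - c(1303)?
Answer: 8947906873/2606 ≈ 3.4336e+6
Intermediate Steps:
c(p) = 1/(2*p)
3433579 - c(1303) = 3433579 - 1/(2*1303) = 3433579 - 1*1/2606 = 3433579 - 1/2606 = 8947906873/2606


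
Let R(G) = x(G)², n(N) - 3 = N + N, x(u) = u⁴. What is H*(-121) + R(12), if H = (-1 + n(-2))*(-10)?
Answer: 429979276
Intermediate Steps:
n(N) = 3 + 2*N (n(N) = 3 + (N + N) = 3 + 2*N)
H = 20 (H = (-1 + (3 + 2*(-2)))*(-10) = (-1 + (3 - 4))*(-10) = (-1 - 1)*(-10) = -2*(-10) = 20)
R(G) = G⁸ (R(G) = (G⁴)² = G⁸)
H*(-121) + R(12) = 20*(-121) + 12⁸ = -2420 + 429981696 = 429979276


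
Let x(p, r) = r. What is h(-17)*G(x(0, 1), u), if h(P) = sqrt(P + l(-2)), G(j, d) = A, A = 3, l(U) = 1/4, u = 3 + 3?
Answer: 3*I*sqrt(67)/2 ≈ 12.278*I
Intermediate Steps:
u = 6
l(U) = 1/4 (l(U) = 1*(1/4) = 1/4)
G(j, d) = 3
h(P) = sqrt(1/4 + P) (h(P) = sqrt(P + 1/4) = sqrt(1/4 + P))
h(-17)*G(x(0, 1), u) = (sqrt(1 + 4*(-17))/2)*3 = (sqrt(1 - 68)/2)*3 = (sqrt(-67)/2)*3 = ((I*sqrt(67))/2)*3 = (I*sqrt(67)/2)*3 = 3*I*sqrt(67)/2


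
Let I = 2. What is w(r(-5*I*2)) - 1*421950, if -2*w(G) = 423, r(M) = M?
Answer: -844323/2 ≈ -4.2216e+5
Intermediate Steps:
w(G) = -423/2 (w(G) = -1/2*423 = -423/2)
w(r(-5*I*2)) - 1*421950 = -423/2 - 1*421950 = -423/2 - 421950 = -844323/2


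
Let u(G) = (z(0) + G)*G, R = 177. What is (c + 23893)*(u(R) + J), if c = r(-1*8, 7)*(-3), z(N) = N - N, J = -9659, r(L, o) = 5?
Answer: 517436260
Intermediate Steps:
z(N) = 0
c = -15 (c = 5*(-3) = -15)
u(G) = G² (u(G) = (0 + G)*G = G*G = G²)
(c + 23893)*(u(R) + J) = (-15 + 23893)*(177² - 9659) = 23878*(31329 - 9659) = 23878*21670 = 517436260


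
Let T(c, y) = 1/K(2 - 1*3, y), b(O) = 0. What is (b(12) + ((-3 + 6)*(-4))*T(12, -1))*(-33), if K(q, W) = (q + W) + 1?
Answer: -396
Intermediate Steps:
K(q, W) = 1 + W + q (K(q, W) = (W + q) + 1 = 1 + W + q)
T(c, y) = 1/y (T(c, y) = 1/(1 + y + (2 - 1*3)) = 1/(1 + y + (2 - 3)) = 1/(1 + y - 1) = 1/y)
(b(12) + ((-3 + 6)*(-4))*T(12, -1))*(-33) = (0 + ((-3 + 6)*(-4))/(-1))*(-33) = (0 + (3*(-4))*(-1))*(-33) = (0 - 12*(-1))*(-33) = (0 + 12)*(-33) = 12*(-33) = -396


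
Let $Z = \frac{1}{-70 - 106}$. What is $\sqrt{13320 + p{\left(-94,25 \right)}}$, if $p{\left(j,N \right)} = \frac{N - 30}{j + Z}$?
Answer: $\frac{2 \sqrt{36461917326}}{3309} \approx 115.41$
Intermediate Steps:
$Z = - \frac{1}{176}$ ($Z = \frac{1}{-176} = - \frac{1}{176} \approx -0.0056818$)
$p{\left(j,N \right)} = \frac{-30 + N}{- \frac{1}{176} + j}$ ($p{\left(j,N \right)} = \frac{N - 30}{j - \frac{1}{176}} = \frac{-30 + N}{- \frac{1}{176} + j}$)
$\sqrt{13320 + p{\left(-94,25 \right)}} = \sqrt{13320 + \frac{176 \left(-30 + 25\right)}{-1 + 176 \left(-94\right)}} = \sqrt{13320 + 176 \frac{1}{-1 - 16544} \left(-5\right)} = \sqrt{13320 + 176 \frac{1}{-16545} \left(-5\right)} = \sqrt{13320 + 176 \left(- \frac{1}{16545}\right) \left(-5\right)} = \sqrt{13320 + \frac{176}{3309}} = \sqrt{\frac{44076056}{3309}} = \frac{2 \sqrt{36461917326}}{3309}$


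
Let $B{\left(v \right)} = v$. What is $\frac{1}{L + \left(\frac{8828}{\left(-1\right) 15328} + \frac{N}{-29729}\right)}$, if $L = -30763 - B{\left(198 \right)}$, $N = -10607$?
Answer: $- \frac{113921528}{3527149394287} \approx -3.2298 \cdot 10^{-5}$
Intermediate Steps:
$L = -30961$ ($L = -30763 - 198 = -30961$)
$\frac{1}{L + \left(\frac{8828}{\left(-1\right) 15328} + \frac{N}{-29729}\right)} = \frac{1}{-30961 + \left(\frac{8828}{\left(-1\right) 15328} - \frac{10607}{-29729}\right)} = \frac{1}{-30961 + \left(\frac{8828}{-15328} - - \frac{10607}{29729}\right)} = \frac{1}{-30961 + \left(8828 \left(- \frac{1}{15328}\right) + \frac{10607}{29729}\right)} = \frac{1}{-30961 + \left(- \frac{2207}{3832} + \frac{10607}{29729}\right)} = \frac{1}{-30961 - \frac{24965879}{113921528}} = \frac{1}{- \frac{3527149394287}{113921528}} = - \frac{113921528}{3527149394287}$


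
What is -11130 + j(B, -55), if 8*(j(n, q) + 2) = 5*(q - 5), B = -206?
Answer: -22339/2 ≈ -11170.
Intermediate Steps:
j(n, q) = -41/8 + 5*q/8 (j(n, q) = -2 + (5*(q - 5))/8 = -2 + (5*(-5 + q))/8 = -2 + (-25 + 5*q)/8 = -2 + (-25/8 + 5*q/8) = -41/8 + 5*q/8)
-11130 + j(B, -55) = -11130 + (-41/8 + (5/8)*(-55)) = -11130 + (-41/8 - 275/8) = -11130 - 79/2 = -22339/2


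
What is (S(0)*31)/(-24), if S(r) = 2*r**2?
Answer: 0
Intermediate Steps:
(S(0)*31)/(-24) = ((2*0**2)*31)/(-24) = ((2*0)*31)*(-1/24) = (0*31)*(-1/24) = 0*(-1/24) = 0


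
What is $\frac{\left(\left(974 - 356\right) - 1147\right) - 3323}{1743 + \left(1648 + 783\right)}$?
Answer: $- \frac{1926}{2087} \approx -0.92286$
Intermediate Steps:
$\frac{\left(\left(974 - 356\right) - 1147\right) - 3323}{1743 + \left(1648 + 783\right)} = \frac{\left(618 - 1147\right) - 3323}{1743 + 2431} = \frac{-529 - 3323}{4174} = \left(-3852\right) \frac{1}{4174} = - \frac{1926}{2087}$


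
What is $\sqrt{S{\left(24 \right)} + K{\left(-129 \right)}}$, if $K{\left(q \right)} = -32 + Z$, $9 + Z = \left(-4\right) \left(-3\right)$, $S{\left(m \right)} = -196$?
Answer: $15 i \approx 15.0 i$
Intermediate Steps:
$Z = 3$ ($Z = -9 - -12 = -9 + 12 = 3$)
$K{\left(q \right)} = -29$ ($K{\left(q \right)} = -32 + 3 = -29$)
$\sqrt{S{\left(24 \right)} + K{\left(-129 \right)}} = \sqrt{-196 - 29} = \sqrt{-225} = 15 i$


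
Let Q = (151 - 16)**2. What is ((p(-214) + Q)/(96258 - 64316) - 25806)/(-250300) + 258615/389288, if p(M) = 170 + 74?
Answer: 149283084181219/194524357199300 ≈ 0.76743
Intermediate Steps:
p(M) = 244
Q = 18225 (Q = 135**2 = 18225)
((p(-214) + Q)/(96258 - 64316) - 25806)/(-250300) + 258615/389288 = ((244 + 18225)/(96258 - 64316) - 25806)/(-250300) + 258615/389288 = (18469/31942 - 25806)*(-1/250300) + 258615*(1/389288) = (18469*(1/31942) - 25806)*(-1/250300) + 258615/389288 = (18469/31942 - 25806)*(-1/250300) + 258615/389288 = -824276783/31942*(-1/250300) + 258615/389288 = 824276783/7995082600 + 258615/389288 = 149283084181219/194524357199300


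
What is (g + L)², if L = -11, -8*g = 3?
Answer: 8281/64 ≈ 129.39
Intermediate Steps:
g = -3/8 (g = -⅛*3 = -3/8 ≈ -0.37500)
(g + L)² = (-3/8 - 11)² = (-91/8)² = 8281/64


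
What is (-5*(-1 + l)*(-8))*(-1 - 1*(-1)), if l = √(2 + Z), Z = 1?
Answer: 0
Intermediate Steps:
l = √3 (l = √(2 + 1) = √3 ≈ 1.7320)
(-5*(-1 + l)*(-8))*(-1 - 1*(-1)) = (-5*(-1 + √3)*(-8))*(-1 - 1*(-1)) = ((5 - 5*√3)*(-8))*(-1 + 1) = (-40 + 40*√3)*0 = 0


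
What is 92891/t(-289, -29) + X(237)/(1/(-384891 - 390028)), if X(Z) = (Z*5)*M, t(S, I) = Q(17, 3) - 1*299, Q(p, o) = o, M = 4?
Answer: -1087242446651/296 ≈ -3.6731e+9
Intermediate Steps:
t(S, I) = -296 (t(S, I) = 3 - 1*299 = 3 - 299 = -296)
X(Z) = 20*Z (X(Z) = (Z*5)*4 = (5*Z)*4 = 20*Z)
92891/t(-289, -29) + X(237)/(1/(-384891 - 390028)) = 92891/(-296) + (20*237)/(1/(-384891 - 390028)) = 92891*(-1/296) + 4740/(1/(-774919)) = -92891/296 + 4740/(-1/774919) = -92891/296 + 4740*(-774919) = -92891/296 - 3673116060 = -1087242446651/296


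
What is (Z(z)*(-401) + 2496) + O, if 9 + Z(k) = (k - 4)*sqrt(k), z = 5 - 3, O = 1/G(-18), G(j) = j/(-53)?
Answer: 109943/18 + 802*sqrt(2) ≈ 7242.1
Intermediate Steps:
G(j) = -j/53 (G(j) = j*(-1/53) = -j/53)
O = 53/18 (O = 1/(-1/53*(-18)) = 1/(18/53) = 53/18 ≈ 2.9444)
z = 2
Z(k) = -9 + sqrt(k)*(-4 + k) (Z(k) = -9 + (k - 4)*sqrt(k) = -9 + (-4 + k)*sqrt(k) = -9 + sqrt(k)*(-4 + k))
(Z(z)*(-401) + 2496) + O = ((-9 + 2**(3/2) - 4*sqrt(2))*(-401) + 2496) + 53/18 = ((-9 + 2*sqrt(2) - 4*sqrt(2))*(-401) + 2496) + 53/18 = ((-9 - 2*sqrt(2))*(-401) + 2496) + 53/18 = ((3609 + 802*sqrt(2)) + 2496) + 53/18 = (6105 + 802*sqrt(2)) + 53/18 = 109943/18 + 802*sqrt(2)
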